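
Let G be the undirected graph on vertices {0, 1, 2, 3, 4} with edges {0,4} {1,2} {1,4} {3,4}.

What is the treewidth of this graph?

A width-1 tree decomposition is:
Bags: B1 = {3, 4}  B2 = {1, 4}  B3 = {1, 2}  B4 = {0, 4}
Tree: B1–B2, B2–B3, B2–B4
Each bag holds 2 vertices, so the decomposition has width 1, which upper-bounds the treewidth. Any graph with an edge has treewidth ≥ 1, and G has the edge 4–3. Combining the bounds, tw(G) = 1.

1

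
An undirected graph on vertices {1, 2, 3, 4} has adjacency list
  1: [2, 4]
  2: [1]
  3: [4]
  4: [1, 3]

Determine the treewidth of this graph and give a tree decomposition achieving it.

Treewidth 1.
One optimal decomposition is:
Bags: B1 = {1, 2}  B2 = {1, 4}  B3 = {3, 4}
Tree: B1–B2, B2–B3

Every bag has size at most 2, so the width is 2 − 1 = 1 and tw(G) ≤ 1. G has an edge, so its treewidth is at least 1. The upper and lower bounds meet at 1, so that is the treewidth.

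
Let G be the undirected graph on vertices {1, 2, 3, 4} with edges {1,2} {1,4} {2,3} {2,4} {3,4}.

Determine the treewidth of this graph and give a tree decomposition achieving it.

Treewidth 2.
One such decomposition:
Bags: B1 = {2, 3, 4}  B2 = {1, 2, 4}
Tree: B1–B2

Each bag holds 3 vertices, so the decomposition has width 2, which upper-bounds the treewidth. On the other hand G contains the 3-clique {1, 2, 4}. A clique must lie in a single bag of any decomposition, so no decomposition can have width below 2. Hence tw(G) = 2 exactly.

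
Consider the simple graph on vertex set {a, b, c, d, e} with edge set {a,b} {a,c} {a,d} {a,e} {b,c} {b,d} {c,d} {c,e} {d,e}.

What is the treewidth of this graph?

A width-3 tree decomposition is:
Bags: B1 = {a, b, c, d}  B2 = {a, c, d, e}
Tree: B1–B2
Each bag holds 4 vertices, so the decomposition has width 3, which upper-bounds the treewidth. On the other hand G contains the 4-clique {a, c, d, e}. A clique must lie in a single bag of any decomposition, so no decomposition can have width below 3. Therefore the treewidth is 3.

3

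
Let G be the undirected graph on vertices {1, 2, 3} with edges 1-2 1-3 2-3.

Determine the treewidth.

2

A width-2 tree decomposition is:
Bags: B1 = {1, 2, 3}
Tree: (single bag)
A single bag containing all 3 vertices is trivially a valid decomposition of width 2. On the other hand G contains the 3-clique {1, 2, 3}. A clique must lie in a single bag of any decomposition, so no decomposition can have width below 2. The upper and lower bounds meet at 2, so that is the treewidth.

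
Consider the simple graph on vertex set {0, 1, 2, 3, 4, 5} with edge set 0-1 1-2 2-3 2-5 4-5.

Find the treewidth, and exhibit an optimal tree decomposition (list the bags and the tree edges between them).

Every bag has size at most 2, so the width is 2 − 1 = 1 and tw(G) ≤ 1. Any graph with an edge has treewidth ≥ 1, and G has the edge 3–2. Therefore the treewidth is 1.

Treewidth 1.
Bags: B1 = {2, 3}  B2 = {2, 5}  B3 = {4, 5}  B4 = {1, 2}  B5 = {0, 1}
Tree: B1–B2, B2–B3, B2–B4, B4–B5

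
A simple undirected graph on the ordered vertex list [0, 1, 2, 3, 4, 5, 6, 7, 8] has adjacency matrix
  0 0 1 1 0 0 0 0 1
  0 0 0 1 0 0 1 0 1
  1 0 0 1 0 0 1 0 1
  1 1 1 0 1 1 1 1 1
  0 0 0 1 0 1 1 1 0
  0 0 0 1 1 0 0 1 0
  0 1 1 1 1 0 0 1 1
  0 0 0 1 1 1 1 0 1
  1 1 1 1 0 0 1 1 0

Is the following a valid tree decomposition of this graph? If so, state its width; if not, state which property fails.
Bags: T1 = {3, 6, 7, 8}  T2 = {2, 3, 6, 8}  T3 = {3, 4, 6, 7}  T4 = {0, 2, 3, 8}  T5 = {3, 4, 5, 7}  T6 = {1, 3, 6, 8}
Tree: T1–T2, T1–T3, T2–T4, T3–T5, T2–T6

Yes; width 3.

Every vertex of G appears in some bag (union = {0, 1, 2, 3, 4, 5, 6, 7, 8}); every edge is covered by a bag; and for each vertex v the set of bags containing v is connected in the bag tree. The decomposition is therefore valid. The largest bag has 4 vertices, so the width is 3.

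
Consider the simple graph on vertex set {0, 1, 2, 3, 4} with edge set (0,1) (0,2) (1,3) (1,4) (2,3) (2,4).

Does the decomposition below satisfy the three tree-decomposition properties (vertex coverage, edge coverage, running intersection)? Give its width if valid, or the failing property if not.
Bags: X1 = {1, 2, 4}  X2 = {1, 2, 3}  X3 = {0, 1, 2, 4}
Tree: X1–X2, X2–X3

No — bags containing vertex 4 are not connected in the tree.

A tree decomposition must satisfy three properties: every vertex lies in some bag; for every edge, both endpoints lie together in some bag; and for every vertex, the bags containing it form a connected subtree. Here bags containing vertex 4 are not connected in the tree, so the decomposition is invalid.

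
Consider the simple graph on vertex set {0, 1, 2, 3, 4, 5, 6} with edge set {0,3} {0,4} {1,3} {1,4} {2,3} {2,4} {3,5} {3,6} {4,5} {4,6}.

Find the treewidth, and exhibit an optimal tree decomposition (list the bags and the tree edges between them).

Every bag has size at most 3, so the width is 3 − 1 = 2 and tw(G) ≤ 2. Since 4–6–3–5–4 is a cycle in G, G is not acyclic. Forests are exactly the graphs of treewidth ≤ 1, so tw(G) ≥ 2. The upper and lower bounds meet at 2, so that is the treewidth.

Treewidth 2.
Bags: B1 = {3, 4, 6}  B2 = {3, 4, 5}  B3 = {1, 3, 4}  B4 = {2, 3, 4}  B5 = {0, 3, 4}
Tree: B1–B2, B2–B3, B3–B4, B4–B5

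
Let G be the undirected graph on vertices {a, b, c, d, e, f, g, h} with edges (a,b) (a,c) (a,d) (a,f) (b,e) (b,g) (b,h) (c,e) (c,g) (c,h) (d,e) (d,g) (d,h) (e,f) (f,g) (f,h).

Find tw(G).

A width-4 tree decomposition is:
Bags: B1 = {b, c, d, f, h}  B2 = {a, b, c, d, f}  B3 = {b, c, d, f, g}  B4 = {b, c, d, e, f}
Tree: B1–B2, B2–B3, B3–B4
The largest bag has 5 vertices, giving width 4; this decomposition certifies tw(G) ≤ 4. For the lower bound: the 5 vertex sets {c,h}, {a,d}, {b,g}, {f}, {e} are disjoint, each induces a connected subgraph, and every pair is joined by at least one edge of G. Contracting each set to a single vertex therefore yields K_{5} as a minor, and since treewidth is minor-monotone, tw(G) ≥ tw(K_{5}) = 4. Hence tw(G) = 4 exactly.

4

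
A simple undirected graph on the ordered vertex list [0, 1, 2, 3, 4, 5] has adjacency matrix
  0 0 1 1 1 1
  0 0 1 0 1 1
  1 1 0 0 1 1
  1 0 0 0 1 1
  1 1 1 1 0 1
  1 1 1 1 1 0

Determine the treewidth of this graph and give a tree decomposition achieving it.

Treewidth 3.
One such decomposition:
Bags: B1 = {0, 2, 4, 5}  B2 = {0, 3, 4, 5}  B3 = {1, 2, 4, 5}
Tree: B1–B2, B1–B3

The largest bag has 4 vertices, giving width 3; this decomposition certifies tw(G) ≤ 3. Conversely, {0, 2, 4, 5} is a clique of size 4, and the vertices of any clique must share a bag in every tree decomposition; so some bag has ≥ 4 vertices and tw(G) ≥ 3. Therefore the treewidth is 3.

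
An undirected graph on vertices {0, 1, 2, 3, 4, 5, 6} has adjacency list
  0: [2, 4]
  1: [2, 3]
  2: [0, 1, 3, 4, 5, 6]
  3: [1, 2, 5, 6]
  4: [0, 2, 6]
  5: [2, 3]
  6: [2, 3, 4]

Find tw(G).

A width-2 tree decomposition is:
Bags: B1 = {2, 3, 6}  B2 = {1, 2, 3}  B3 = {2, 3, 5}  B4 = {2, 4, 6}  B5 = {0, 2, 4}
Tree: B1–B2, B1–B3, B1–B4, B4–B5
Each bag holds 3 vertices, so the decomposition has width 2, which upper-bounds the treewidth. For the lower bound, the 3 vertices {0, 2, 4} are pairwise adjacent, and any tree decomposition puts a clique entirely inside one bag — forcing width ≥ 2. Therefore the treewidth is 2.

2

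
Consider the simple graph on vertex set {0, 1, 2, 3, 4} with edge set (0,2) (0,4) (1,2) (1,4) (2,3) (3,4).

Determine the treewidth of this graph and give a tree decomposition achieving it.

The largest bag has 3 vertices, giving width 2; this decomposition certifies tw(G) ≤ 2. Since 0–2–3–4–0 is a cycle in G, G is not acyclic. Forests are exactly the graphs of treewidth ≤ 1, so tw(G) ≥ 2. Therefore the treewidth is 2.

Treewidth 2.
One optimal decomposition is:
Bags: B1 = {0, 2, 4}  B2 = {2, 3, 4}  B3 = {1, 2, 4}
Tree: B1–B2, B2–B3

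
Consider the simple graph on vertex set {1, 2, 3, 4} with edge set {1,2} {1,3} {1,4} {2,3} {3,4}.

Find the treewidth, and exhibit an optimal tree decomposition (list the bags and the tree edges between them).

Treewidth 2.
Bags: B1 = {1, 2, 3}  B2 = {1, 3, 4}
Tree: B1–B2

Each bag holds 3 vertices, so the decomposition has width 2, which upper-bounds the treewidth. For the lower bound, the 3 vertices {1, 2, 3} are pairwise adjacent, and any tree decomposition puts a clique entirely inside one bag — forcing width ≥ 2. Combining the bounds, tw(G) = 2.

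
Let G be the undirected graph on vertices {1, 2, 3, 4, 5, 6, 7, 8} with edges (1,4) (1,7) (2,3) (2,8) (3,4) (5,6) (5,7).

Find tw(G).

A width-1 tree decomposition is:
Bags: B1 = {2, 8}  B2 = {2, 3}  B3 = {3, 4}  B4 = {1, 4}  B5 = {1, 7}  B6 = {5, 7}  B7 = {5, 6}
Tree: B1–B2, B2–B3, B3–B4, B4–B5, B5–B6, B6–B7
Every bag has size at most 2, so the width is 2 − 1 = 1 and tw(G) ≤ 1. G has an edge, so its treewidth is at least 1. Therefore the treewidth is 1.

1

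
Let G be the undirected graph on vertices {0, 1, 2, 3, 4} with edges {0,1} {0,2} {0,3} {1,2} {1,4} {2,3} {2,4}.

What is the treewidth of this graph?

2

A width-2 tree decomposition is:
Bags: B1 = {0, 1, 2}  B2 = {1, 2, 4}  B3 = {0, 2, 3}
Tree: B1–B2, B1–B3
Every bag has size at most 3, so the width is 3 − 1 = 2 and tw(G) ≤ 2. On the other hand G contains the 3-clique {0, 1, 2}. A clique must lie in a single bag of any decomposition, so no decomposition can have width below 2. The upper and lower bounds meet at 2, so that is the treewidth.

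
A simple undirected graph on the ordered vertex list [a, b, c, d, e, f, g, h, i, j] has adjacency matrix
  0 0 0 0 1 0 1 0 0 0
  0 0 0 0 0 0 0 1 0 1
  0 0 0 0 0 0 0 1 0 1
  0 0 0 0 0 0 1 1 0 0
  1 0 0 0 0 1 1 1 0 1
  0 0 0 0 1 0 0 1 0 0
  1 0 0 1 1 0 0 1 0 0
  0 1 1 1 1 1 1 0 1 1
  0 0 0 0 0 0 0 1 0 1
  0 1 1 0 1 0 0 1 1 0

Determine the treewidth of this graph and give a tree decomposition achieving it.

Treewidth 2.
Bags: B1 = {e, h, j}  B2 = {e, g, h}  B3 = {h, i, j}  B4 = {b, h, j}  B5 = {c, h, j}  B6 = {e, f, h}  B7 = {a, e, g}  B8 = {d, g, h}
Tree: B1–B2, B1–B3, B3–B4, B4–B5, B2–B6, B2–B7, B2–B8

Each bag holds 3 vertices, so the decomposition has width 2, which upper-bounds the treewidth. For the lower bound, the 3 vertices {d, g, h} are pairwise adjacent, and any tree decomposition puts a clique entirely inside one bag — forcing width ≥ 2. Therefore the treewidth is 2.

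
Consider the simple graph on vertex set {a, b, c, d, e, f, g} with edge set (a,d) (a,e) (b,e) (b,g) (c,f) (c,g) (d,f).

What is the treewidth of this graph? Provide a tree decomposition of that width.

Treewidth 2.
Bags: B1 = {a, d, e}  B2 = {b, d, e}  B3 = {b, d, g}  B4 = {c, d, g}  B5 = {c, d, f}
Tree: B1–B2, B2–B3, B3–B4, B4–B5

Each bag holds 3 vertices, so the decomposition has width 2, which upper-bounds the treewidth. The edges d–a–e–b–g–c–f–d form a cycle, so G is not a tree and its treewidth is at least 2. Combining the bounds, tw(G) = 2.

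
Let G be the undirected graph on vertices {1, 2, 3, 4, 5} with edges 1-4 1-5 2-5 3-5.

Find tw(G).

A width-1 tree decomposition is:
Bags: B1 = {1, 4}  B2 = {1, 5}  B3 = {3, 5}  B4 = {2, 5}
Tree: B1–B2, B2–B3, B2–B4
The largest bag has 2 vertices, giving width 1; this decomposition certifies tw(G) ≤ 1. G has an edge, so its treewidth is at least 1. Therefore the treewidth is 1.

1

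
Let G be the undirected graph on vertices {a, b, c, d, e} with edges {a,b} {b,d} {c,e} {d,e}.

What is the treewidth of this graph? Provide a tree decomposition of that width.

The largest bag has 2 vertices, giving width 1; this decomposition certifies tw(G) ≤ 1. Any graph with an edge has treewidth ≥ 1, and G has the edge c–e. Combining the bounds, tw(G) = 1.

Treewidth 1.
Bags: B1 = {c, e}  B2 = {d, e}  B3 = {b, d}  B4 = {a, b}
Tree: B1–B2, B2–B3, B3–B4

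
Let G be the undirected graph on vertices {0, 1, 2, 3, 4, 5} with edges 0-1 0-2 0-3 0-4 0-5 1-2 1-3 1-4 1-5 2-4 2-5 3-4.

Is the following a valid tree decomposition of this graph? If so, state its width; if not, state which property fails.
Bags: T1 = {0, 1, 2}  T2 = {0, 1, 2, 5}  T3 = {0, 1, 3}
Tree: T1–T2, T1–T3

No — vertex 4 appears in no bag.

A tree decomposition must satisfy three properties: every vertex lies in some bag; for every edge, both endpoints lie together in some bag; and for every vertex, the bags containing it form a connected subtree. Here vertex 4 appears in no bag, so the decomposition is invalid.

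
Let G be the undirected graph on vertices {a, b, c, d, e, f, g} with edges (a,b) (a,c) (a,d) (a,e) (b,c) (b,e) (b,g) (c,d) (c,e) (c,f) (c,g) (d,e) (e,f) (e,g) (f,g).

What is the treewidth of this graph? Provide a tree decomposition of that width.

Every bag has size at most 4, so the width is 4 − 1 = 3 and tw(G) ≤ 3. Conversely, {a, c, d, e} is a clique of size 4, and the vertices of any clique must share a bag in every tree decomposition; so some bag has ≥ 4 vertices and tw(G) ≥ 3. Hence tw(G) = 3 exactly.

Treewidth 3.
Bags: B1 = {a, b, c, e}  B2 = {b, c, e, g}  B3 = {c, e, f, g}  B4 = {a, c, d, e}
Tree: B1–B2, B2–B3, B1–B4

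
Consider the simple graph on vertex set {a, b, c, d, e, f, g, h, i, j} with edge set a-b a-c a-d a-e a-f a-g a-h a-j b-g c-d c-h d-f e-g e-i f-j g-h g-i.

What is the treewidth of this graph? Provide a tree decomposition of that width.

Each bag holds 3 vertices, so the decomposition has width 2, which upper-bounds the treewidth. On the other hand G contains the 3-clique {a, c, d}. A clique must lie in a single bag of any decomposition, so no decomposition can have width below 2. Hence tw(G) = 2 exactly.

Treewidth 2.
One optimal decomposition is:
Bags: B1 = {a, e, g}  B2 = {e, g, i}  B3 = {a, g, h}  B4 = {a, c, h}  B5 = {a, c, d}  B6 = {a, b, g}  B7 = {a, d, f}  B8 = {a, f, j}
Tree: B1–B2, B1–B3, B3–B4, B4–B5, B1–B6, B5–B7, B7–B8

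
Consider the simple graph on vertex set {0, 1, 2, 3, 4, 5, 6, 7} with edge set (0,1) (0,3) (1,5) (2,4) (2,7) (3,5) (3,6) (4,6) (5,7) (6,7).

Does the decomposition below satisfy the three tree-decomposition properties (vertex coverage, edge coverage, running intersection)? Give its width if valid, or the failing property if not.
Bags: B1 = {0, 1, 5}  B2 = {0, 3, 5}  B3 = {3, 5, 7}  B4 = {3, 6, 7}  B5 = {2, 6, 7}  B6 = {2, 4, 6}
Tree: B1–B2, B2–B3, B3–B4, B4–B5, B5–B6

Yes; width 2.

Vertex coverage: the bags together contain {0, 1, 2, 3, 4, 5, 6, 7}, the full vertex set. Edge coverage: each edge of G has both endpoints in at least one bag. Running intersection: for every vertex, the bags containing it form a connected subtree. All three properties hold, so this is a valid tree decomposition of width max|bag| − 1 = 2, and hence tw(G) ≤ 2.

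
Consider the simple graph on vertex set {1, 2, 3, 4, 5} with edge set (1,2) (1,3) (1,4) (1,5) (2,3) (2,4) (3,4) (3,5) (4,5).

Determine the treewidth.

A width-3 tree decomposition is:
Bags: B1 = {1, 2, 3, 4}  B2 = {1, 3, 4, 5}
Tree: B1–B2
Every bag has size at most 4, so the width is 4 − 1 = 3 and tw(G) ≤ 3. Conversely, {1, 2, 3, 4} is a clique of size 4, and the vertices of any clique must share a bag in every tree decomposition; so some bag has ≥ 4 vertices and tw(G) ≥ 3. The upper and lower bounds meet at 3, so that is the treewidth.

3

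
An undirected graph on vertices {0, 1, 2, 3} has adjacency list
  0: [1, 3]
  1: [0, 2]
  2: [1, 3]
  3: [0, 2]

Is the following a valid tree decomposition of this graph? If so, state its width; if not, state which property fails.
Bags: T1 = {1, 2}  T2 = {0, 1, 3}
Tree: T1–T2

A tree decomposition must satisfy three properties: every vertex lies in some bag; for every edge, both endpoints lie together in some bag; and for every vertex, the bags containing it form a connected subtree. Here edge (3,2) lies in no bag, so the decomposition is invalid.

No — edge (3,2) lies in no bag.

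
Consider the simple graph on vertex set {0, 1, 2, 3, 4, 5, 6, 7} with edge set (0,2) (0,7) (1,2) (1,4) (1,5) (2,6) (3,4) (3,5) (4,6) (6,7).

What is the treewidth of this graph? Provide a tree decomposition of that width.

Every bag has size at most 3, so the width is 3 − 1 = 2 and tw(G) ≤ 2. For the lower bound, G contains the cycle 0–7–6–2–0, so G is not a forest; only forests have treewidth ≤ 1, hence tw(G) ≥ 2. Hence tw(G) = 2 exactly.

Treewidth 2.
Bags: B1 = {0, 2, 7}  B2 = {2, 6, 7}  B3 = {1, 2, 6}  B4 = {1, 4, 6}  B5 = {1, 4, 5}  B6 = {3, 4, 5}
Tree: B1–B2, B2–B3, B3–B4, B4–B5, B5–B6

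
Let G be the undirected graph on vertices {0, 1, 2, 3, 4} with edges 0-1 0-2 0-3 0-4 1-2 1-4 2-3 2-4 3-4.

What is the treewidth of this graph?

3

A width-3 tree decomposition is:
Bags: B1 = {0, 1, 2, 4}  B2 = {0, 2, 3, 4}
Tree: B1–B2
Every bag has size at most 4, so the width is 4 − 1 = 3 and tw(G) ≤ 3. For the lower bound, the 4 vertices {0, 1, 2, 4} are pairwise adjacent, and any tree decomposition puts a clique entirely inside one bag — forcing width ≥ 3. Hence tw(G) = 3 exactly.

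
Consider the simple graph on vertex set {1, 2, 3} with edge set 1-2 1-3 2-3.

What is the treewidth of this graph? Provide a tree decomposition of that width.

A single bag containing all 3 vertices is trivially a valid decomposition of width 2. Conversely, {1, 2, 3} is a clique of size 3, and the vertices of any clique must share a bag in every tree decomposition; so some bag has ≥ 3 vertices and tw(G) ≥ 2. Combining the bounds, tw(G) = 2.

Treewidth 2.
One such decomposition:
Bags: B1 = {1, 2, 3}
Tree: (single bag)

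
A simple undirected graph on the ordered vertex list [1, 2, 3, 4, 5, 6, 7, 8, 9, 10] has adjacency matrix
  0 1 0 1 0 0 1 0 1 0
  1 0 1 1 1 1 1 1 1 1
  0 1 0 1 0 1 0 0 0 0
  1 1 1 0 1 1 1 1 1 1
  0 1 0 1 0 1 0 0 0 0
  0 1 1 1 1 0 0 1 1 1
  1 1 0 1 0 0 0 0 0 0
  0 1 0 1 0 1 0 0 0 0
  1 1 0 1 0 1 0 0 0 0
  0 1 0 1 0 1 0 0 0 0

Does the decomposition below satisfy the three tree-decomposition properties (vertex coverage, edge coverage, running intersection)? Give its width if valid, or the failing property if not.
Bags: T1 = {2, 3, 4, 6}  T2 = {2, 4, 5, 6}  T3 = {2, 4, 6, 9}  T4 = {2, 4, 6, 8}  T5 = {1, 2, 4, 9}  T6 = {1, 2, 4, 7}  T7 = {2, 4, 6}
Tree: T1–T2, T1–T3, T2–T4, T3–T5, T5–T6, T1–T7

No — vertex 10 appears in no bag.

A tree decomposition must satisfy three properties: every vertex lies in some bag; for every edge, both endpoints lie together in some bag; and for every vertex, the bags containing it form a connected subtree. Here vertex 10 appears in no bag, so the decomposition is invalid.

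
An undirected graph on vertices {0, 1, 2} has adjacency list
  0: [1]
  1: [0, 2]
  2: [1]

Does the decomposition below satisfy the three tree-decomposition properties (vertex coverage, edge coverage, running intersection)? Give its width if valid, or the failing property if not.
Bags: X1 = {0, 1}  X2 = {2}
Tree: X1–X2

No — edge (1,2) lies in no bag.

A tree decomposition must satisfy three properties: every vertex lies in some bag; for every edge, both endpoints lie together in some bag; and for every vertex, the bags containing it form a connected subtree. Here edge (1,2) lies in no bag, so the decomposition is invalid.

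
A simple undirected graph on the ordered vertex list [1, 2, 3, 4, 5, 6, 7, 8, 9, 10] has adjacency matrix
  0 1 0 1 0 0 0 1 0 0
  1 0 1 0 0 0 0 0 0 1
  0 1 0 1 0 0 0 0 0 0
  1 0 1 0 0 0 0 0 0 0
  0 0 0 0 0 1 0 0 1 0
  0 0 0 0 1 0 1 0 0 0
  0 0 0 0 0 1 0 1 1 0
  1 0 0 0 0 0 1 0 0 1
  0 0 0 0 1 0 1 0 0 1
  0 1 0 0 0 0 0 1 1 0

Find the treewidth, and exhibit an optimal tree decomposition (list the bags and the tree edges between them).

Treewidth 2.
One optimal decomposition is:
Bags: B1 = {5, 6, 9}  B2 = {6, 7, 9}  B3 = {7, 9, 10}  B4 = {7, 8, 10}  B5 = {2, 8, 10}  B6 = {1, 2, 8}  B7 = {1, 2, 3}  B8 = {1, 3, 4}
Tree: B1–B2, B2–B3, B3–B4, B4–B5, B5–B6, B6–B7, B7–B8

Each bag holds 3 vertices, so the decomposition has width 2, which upper-bounds the treewidth. The edges 5–6–7–9–5 form a cycle, so G is not a tree and its treewidth is at least 2. The upper and lower bounds meet at 2, so that is the treewidth.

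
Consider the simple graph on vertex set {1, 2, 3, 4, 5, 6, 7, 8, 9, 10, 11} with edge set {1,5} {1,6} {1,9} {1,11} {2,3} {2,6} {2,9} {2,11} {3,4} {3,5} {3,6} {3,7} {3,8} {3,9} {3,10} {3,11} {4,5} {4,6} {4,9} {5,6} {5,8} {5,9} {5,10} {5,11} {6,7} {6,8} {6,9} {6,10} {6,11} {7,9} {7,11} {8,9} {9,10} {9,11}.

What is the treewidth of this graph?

A width-4 tree decomposition is:
Bags: B1 = {3, 5, 6, 9, 11}  B2 = {3, 5, 6, 8, 9}  B3 = {3, 4, 5, 6, 9}  B4 = {2, 3, 6, 9, 11}  B5 = {1, 5, 6, 9, 11}  B6 = {3, 6, 7, 9, 11}  B7 = {3, 5, 6, 9, 10}
Tree: B1–B2, B1–B3, B1–B4, B1–B5, B4–B6, B1–B7
Each bag holds 5 vertices, so the decomposition has width 4, which upper-bounds the treewidth. For the lower bound, the 5 vertices {1, 5, 6, 9, 11} are pairwise adjacent, and any tree decomposition puts a clique entirely inside one bag — forcing width ≥ 4. The upper and lower bounds meet at 4, so that is the treewidth.

4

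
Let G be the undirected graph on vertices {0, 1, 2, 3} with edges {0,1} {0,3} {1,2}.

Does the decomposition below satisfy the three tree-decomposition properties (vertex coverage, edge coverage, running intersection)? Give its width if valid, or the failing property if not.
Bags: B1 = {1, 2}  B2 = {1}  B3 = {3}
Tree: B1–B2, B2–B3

A tree decomposition must satisfy three properties: every vertex lies in some bag; for every edge, both endpoints lie together in some bag; and for every vertex, the bags containing it form a connected subtree. Here vertex 0 appears in no bag, so the decomposition is invalid.

No — vertex 0 appears in no bag.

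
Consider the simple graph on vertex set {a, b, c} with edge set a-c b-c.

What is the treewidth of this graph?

A width-1 tree decomposition is:
Bags: B1 = {a, c}  B2 = {b, c}
Tree: B1–B2
Every bag has size at most 2, so the width is 2 − 1 = 1 and tw(G) ≤ 1. Since G has at least one edge (e.g. c–a), it is not an edgeless graph, so tw(G) ≥ 1. Hence tw(G) = 1 exactly.

1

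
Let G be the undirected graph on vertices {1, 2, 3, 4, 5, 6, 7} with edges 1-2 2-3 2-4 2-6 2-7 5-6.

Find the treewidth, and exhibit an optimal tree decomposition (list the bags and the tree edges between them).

Treewidth 1.
One optimal decomposition is:
Bags: B1 = {5, 6}  B2 = {2, 6}  B3 = {2, 3}  B4 = {2, 4}  B5 = {2, 7}  B6 = {1, 2}
Tree: B1–B2, B2–B3, B3–B4, B3–B5, B4–B6

Each bag holds 2 vertices, so the decomposition has width 1, which upper-bounds the treewidth. G has an edge, so its treewidth is at least 1. Hence tw(G) = 1 exactly.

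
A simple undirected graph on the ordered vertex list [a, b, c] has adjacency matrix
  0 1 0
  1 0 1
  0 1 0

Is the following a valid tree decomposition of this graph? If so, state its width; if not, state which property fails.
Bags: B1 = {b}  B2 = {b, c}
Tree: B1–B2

No — vertex a appears in no bag.

A tree decomposition must satisfy three properties: every vertex lies in some bag; for every edge, both endpoints lie together in some bag; and for every vertex, the bags containing it form a connected subtree. Here vertex a appears in no bag, so the decomposition is invalid.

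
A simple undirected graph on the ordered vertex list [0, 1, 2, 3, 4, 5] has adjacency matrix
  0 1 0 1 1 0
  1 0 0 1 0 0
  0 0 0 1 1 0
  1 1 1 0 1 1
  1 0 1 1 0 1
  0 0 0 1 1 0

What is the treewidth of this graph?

A width-2 tree decomposition is:
Bags: B1 = {0, 3, 4}  B2 = {3, 4, 5}  B3 = {0, 1, 3}  B4 = {2, 3, 4}
Tree: B1–B2, B1–B3, B2–B4
Each bag holds 3 vertices, so the decomposition has width 2, which upper-bounds the treewidth. For the lower bound, the 3 vertices {0, 1, 3} are pairwise adjacent, and any tree decomposition puts a clique entirely inside one bag — forcing width ≥ 2. The upper and lower bounds meet at 2, so that is the treewidth.

2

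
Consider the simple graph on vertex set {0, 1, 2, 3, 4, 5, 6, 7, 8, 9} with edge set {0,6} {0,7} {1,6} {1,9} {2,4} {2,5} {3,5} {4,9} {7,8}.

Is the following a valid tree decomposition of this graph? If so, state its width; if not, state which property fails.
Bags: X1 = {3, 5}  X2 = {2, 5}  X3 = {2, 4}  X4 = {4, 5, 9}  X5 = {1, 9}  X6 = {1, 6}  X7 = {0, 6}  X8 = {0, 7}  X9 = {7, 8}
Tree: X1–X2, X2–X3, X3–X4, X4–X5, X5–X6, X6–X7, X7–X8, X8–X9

A tree decomposition must satisfy three properties: every vertex lies in some bag; for every edge, both endpoints lie together in some bag; and for every vertex, the bags containing it form a connected subtree. Here bags containing vertex 5 are not connected in the tree, so the decomposition is invalid.

No — bags containing vertex 5 are not connected in the tree.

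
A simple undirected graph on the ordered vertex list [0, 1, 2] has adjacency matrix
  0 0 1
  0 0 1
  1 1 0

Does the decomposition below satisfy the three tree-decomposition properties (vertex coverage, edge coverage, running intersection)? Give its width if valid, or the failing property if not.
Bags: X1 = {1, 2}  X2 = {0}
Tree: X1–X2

A tree decomposition must satisfy three properties: every vertex lies in some bag; for every edge, both endpoints lie together in some bag; and for every vertex, the bags containing it form a connected subtree. Here edge (2,0) lies in no bag, so the decomposition is invalid.

No — edge (2,0) lies in no bag.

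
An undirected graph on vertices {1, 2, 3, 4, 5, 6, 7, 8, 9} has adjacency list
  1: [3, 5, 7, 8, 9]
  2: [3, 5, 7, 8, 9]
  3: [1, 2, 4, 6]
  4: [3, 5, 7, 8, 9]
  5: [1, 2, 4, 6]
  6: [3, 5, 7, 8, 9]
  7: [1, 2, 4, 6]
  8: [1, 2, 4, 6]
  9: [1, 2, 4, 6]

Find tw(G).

4

A width-4 tree decomposition is:
Bags: B1 = {1, 2, 3, 4, 6}  B2 = {1, 2, 4, 6, 9}  B3 = {1, 2, 4, 5, 6}  B4 = {1, 2, 4, 6, 7}  B5 = {1, 2, 4, 6, 8}
Tree: B1–B2, B2–B3, B3–B4, B4–B5
Each bag holds 5 vertices, so the decomposition has width 4, which upper-bounds the treewidth. For the lower bound: the 5 vertex sets {3,6}, {4,9}, {1,5}, {2}, {7} are disjoint, each induces a connected subgraph, and every pair is joined by at least one edge of G. Contracting each set to a single vertex therefore yields K_{5} as a minor, and since treewidth is minor-monotone, tw(G) ≥ tw(K_{5}) = 4. Therefore the treewidth is 4.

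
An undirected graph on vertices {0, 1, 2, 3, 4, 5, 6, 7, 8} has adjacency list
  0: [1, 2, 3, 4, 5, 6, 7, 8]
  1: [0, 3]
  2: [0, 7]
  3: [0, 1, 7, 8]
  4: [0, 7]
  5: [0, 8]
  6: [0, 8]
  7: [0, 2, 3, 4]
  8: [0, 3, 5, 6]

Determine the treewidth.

2

A width-2 tree decomposition is:
Bags: B1 = {0, 3, 8}  B2 = {0, 1, 3}  B3 = {0, 3, 7}  B4 = {0, 2, 7}  B5 = {0, 6, 8}  B6 = {0, 4, 7}  B7 = {0, 5, 8}
Tree: B1–B2, B1–B3, B3–B4, B1–B5, B4–B6, B1–B7
Every bag has size at most 3, so the width is 3 − 1 = 2 and tw(G) ≤ 2. For the lower bound, the 3 vertices {0, 2, 7} are pairwise adjacent, and any tree decomposition puts a clique entirely inside one bag — forcing width ≥ 2. Hence tw(G) = 2 exactly.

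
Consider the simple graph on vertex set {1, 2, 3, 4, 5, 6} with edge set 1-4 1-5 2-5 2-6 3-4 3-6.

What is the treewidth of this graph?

A width-2 tree decomposition is:
Bags: B1 = {3, 4, 6}  B2 = {2, 4, 6}  B3 = {2, 4, 5}  B4 = {1, 4, 5}
Tree: B1–B2, B2–B3, B3–B4
Every bag has size at most 3, so the width is 3 − 1 = 2 and tw(G) ≤ 2. For the lower bound, G contains the cycle 4–3–6–2–5–1–4, so G is not a forest; only forests have treewidth ≤ 1, hence tw(G) ≥ 2. Therefore the treewidth is 2.

2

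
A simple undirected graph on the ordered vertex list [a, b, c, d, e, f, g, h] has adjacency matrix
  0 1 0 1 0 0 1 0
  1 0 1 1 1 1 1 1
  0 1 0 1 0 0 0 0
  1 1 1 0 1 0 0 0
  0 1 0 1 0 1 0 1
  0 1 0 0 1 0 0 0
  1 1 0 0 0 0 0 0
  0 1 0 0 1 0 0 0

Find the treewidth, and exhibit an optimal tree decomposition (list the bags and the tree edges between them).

Each bag holds 3 vertices, so the decomposition has width 2, which upper-bounds the treewidth. Conversely, {b, d, e} is a clique of size 3, and the vertices of any clique must share a bag in every tree decomposition; so some bag has ≥ 3 vertices and tw(G) ≥ 2. The upper and lower bounds meet at 2, so that is the treewidth.

Treewidth 2.
One optimal decomposition is:
Bags: B1 = {b, e, f}  B2 = {b, d, e}  B3 = {a, b, d}  B4 = {b, e, h}  B5 = {b, c, d}  B6 = {a, b, g}
Tree: B1–B2, B2–B3, B1–B4, B3–B5, B3–B6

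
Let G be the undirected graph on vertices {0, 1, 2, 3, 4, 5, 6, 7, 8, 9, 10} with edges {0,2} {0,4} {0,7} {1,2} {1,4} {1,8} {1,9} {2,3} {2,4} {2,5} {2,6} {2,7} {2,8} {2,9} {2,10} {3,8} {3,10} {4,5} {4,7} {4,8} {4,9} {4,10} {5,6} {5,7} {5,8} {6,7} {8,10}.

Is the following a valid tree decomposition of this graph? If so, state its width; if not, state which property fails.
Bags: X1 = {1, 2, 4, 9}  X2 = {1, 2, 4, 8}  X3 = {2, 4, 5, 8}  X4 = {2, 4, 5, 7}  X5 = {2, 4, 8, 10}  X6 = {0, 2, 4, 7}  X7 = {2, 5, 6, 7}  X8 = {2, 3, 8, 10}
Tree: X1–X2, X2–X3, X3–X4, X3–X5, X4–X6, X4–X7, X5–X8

Every vertex of G appears in some bag (union = {0, 1, 2, 3, 4, 5, 6, 7, 8, 9, 10}); every edge is covered by a bag; and for each vertex v the set of bags containing v is connected in the bag tree. The decomposition is therefore valid. The largest bag has 4 vertices, so the width is 3.

Yes; width 3.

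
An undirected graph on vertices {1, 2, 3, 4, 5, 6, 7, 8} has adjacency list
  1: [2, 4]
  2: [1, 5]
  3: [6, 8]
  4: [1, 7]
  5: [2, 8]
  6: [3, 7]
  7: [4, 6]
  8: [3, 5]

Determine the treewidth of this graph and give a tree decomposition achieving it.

Treewidth 2.
One optimal decomposition is:
Bags: B1 = {3, 6, 8}  B2 = {6, 7, 8}  B3 = {4, 7, 8}  B4 = {1, 4, 8}  B5 = {1, 2, 8}  B6 = {2, 5, 8}
Tree: B1–B2, B2–B3, B3–B4, B4–B5, B5–B6

Each bag holds 3 vertices, so the decomposition has width 2, which upper-bounds the treewidth. Since 8–3–6–7–4–1–2–5–8 is a cycle in G, G is not acyclic. Forests are exactly the graphs of treewidth ≤ 1, so tw(G) ≥ 2. Combining the bounds, tw(G) = 2.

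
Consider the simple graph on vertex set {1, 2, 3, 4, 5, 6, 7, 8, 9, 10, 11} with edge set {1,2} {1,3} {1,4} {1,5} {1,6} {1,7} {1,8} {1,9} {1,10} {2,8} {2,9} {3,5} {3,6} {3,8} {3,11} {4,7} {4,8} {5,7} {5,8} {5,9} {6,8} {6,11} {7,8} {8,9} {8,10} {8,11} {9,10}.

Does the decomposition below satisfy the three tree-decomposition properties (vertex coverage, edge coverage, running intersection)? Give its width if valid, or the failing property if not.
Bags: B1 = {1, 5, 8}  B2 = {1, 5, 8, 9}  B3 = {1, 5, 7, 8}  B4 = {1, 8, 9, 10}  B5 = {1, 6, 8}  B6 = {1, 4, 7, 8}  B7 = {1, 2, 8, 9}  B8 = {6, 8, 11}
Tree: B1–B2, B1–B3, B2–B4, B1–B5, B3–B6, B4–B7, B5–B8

No — vertex 3 appears in no bag.

A tree decomposition must satisfy three properties: every vertex lies in some bag; for every edge, both endpoints lie together in some bag; and for every vertex, the bags containing it form a connected subtree. Here vertex 3 appears in no bag, so the decomposition is invalid.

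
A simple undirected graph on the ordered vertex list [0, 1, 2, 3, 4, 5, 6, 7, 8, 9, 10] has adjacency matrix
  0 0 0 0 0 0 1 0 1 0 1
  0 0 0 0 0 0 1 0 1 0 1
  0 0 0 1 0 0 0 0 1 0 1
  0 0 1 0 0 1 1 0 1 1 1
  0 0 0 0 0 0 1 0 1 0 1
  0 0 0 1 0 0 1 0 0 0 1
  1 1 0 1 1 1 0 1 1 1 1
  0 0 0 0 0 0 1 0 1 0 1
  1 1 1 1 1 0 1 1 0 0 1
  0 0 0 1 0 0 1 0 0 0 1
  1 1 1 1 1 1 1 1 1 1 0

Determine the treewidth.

A width-3 tree decomposition is:
Bags: B1 = {3, 5, 6, 10}  B2 = {3, 6, 8, 10}  B3 = {3, 6, 9, 10}  B4 = {0, 6, 8, 10}  B5 = {2, 3, 8, 10}  B6 = {6, 7, 8, 10}  B7 = {4, 6, 8, 10}  B8 = {1, 6, 8, 10}
Tree: B1–B2, B2–B3, B2–B4, B2–B5, B2–B6, B2–B7, B4–B8
Every bag has size at most 4, so the width is 4 − 1 = 3 and tw(G) ≤ 3. For the lower bound, the 4 vertices {2, 3, 8, 10} are pairwise adjacent, and any tree decomposition puts a clique entirely inside one bag — forcing width ≥ 3. Therefore the treewidth is 3.

3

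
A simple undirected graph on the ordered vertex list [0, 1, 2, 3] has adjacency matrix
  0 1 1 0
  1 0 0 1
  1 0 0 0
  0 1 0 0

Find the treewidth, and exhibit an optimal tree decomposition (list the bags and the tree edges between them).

Treewidth 1.
Bags: B1 = {0, 2}  B2 = {0, 1}  B3 = {1, 3}
Tree: B1–B2, B2–B3

The largest bag has 2 vertices, giving width 1; this decomposition certifies tw(G) ≤ 1. Any graph with an edge has treewidth ≥ 1, and G has the edge 2–0. Therefore the treewidth is 1.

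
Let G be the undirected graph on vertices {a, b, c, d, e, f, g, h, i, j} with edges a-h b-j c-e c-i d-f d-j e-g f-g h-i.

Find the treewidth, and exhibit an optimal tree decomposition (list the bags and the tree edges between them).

Treewidth 1.
One optimal decomposition is:
Bags: B1 = {b, j}  B2 = {d, j}  B3 = {d, f}  B4 = {f, g}  B5 = {e, g}  B6 = {c, e}  B7 = {c, i}  B8 = {h, i}  B9 = {a, h}
Tree: B1–B2, B2–B3, B3–B4, B4–B5, B5–B6, B6–B7, B7–B8, B8–B9

The largest bag has 2 vertices, giving width 1; this decomposition certifies tw(G) ≤ 1. Since G has at least one edge (e.g. b–j), it is not an edgeless graph, so tw(G) ≥ 1. Combining the bounds, tw(G) = 1.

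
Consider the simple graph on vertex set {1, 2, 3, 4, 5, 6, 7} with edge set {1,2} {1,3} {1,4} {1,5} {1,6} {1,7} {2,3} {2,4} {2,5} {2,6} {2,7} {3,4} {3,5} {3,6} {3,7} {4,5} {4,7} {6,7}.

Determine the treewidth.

A width-4 tree decomposition is:
Bags: B1 = {1, 2, 3, 6, 7}  B2 = {1, 2, 3, 4, 7}  B3 = {1, 2, 3, 4, 5}
Tree: B1–B2, B2–B3
Every bag has size at most 5, so the width is 5 − 1 = 4 and tw(G) ≤ 4. On the other hand G contains the 5-clique {1, 2, 3, 4, 5}. A clique must lie in a single bag of any decomposition, so no decomposition can have width below 4. The upper and lower bounds meet at 4, so that is the treewidth.

4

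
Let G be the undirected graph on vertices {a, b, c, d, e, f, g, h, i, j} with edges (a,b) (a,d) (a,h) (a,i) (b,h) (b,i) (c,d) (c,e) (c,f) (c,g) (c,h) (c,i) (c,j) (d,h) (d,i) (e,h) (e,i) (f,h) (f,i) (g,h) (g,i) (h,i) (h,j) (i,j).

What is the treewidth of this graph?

3

A width-3 tree decomposition is:
Bags: B1 = {c, f, h, i}  B2 = {c, g, h, i}  B3 = {c, h, i, j}  B4 = {c, d, h, i}  B5 = {c, e, h, i}  B6 = {a, d, h, i}  B7 = {a, b, h, i}
Tree: B1–B2, B2–B3, B3–B4, B2–B5, B4–B6, B6–B7
The largest bag has 4 vertices, giving width 3; this decomposition certifies tw(G) ≤ 3. On the other hand G contains the 4-clique {c, d, h, i}. A clique must lie in a single bag of any decomposition, so no decomposition can have width below 3. The upper and lower bounds meet at 3, so that is the treewidth.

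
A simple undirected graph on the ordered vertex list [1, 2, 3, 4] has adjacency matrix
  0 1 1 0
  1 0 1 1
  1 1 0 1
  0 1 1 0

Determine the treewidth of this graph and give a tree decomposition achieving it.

Treewidth 2.
One optimal decomposition is:
Bags: B1 = {2, 3, 4}  B2 = {1, 2, 3}
Tree: B1–B2

Each bag holds 3 vertices, so the decomposition has width 2, which upper-bounds the treewidth. On the other hand G contains the 3-clique {1, 2, 3}. A clique must lie in a single bag of any decomposition, so no decomposition can have width below 2. Hence tw(G) = 2 exactly.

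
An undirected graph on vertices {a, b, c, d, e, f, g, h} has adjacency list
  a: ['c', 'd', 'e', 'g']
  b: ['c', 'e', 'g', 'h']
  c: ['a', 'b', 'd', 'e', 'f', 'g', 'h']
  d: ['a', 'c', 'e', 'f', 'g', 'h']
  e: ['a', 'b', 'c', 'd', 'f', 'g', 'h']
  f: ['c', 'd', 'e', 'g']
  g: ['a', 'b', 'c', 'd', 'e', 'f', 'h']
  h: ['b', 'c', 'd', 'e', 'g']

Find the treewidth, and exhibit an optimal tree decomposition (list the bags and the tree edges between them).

Each bag holds 5 vertices, so the decomposition has width 4, which upper-bounds the treewidth. On the other hand G contains the 5-clique {c, d, e, g, h}. A clique must lie in a single bag of any decomposition, so no decomposition can have width below 4. Combining the bounds, tw(G) = 4.

Treewidth 4.
One such decomposition:
Bags: B1 = {b, c, e, g, h}  B2 = {c, d, e, g, h}  B3 = {a, c, d, e, g}  B4 = {c, d, e, f, g}
Tree: B1–B2, B2–B3, B3–B4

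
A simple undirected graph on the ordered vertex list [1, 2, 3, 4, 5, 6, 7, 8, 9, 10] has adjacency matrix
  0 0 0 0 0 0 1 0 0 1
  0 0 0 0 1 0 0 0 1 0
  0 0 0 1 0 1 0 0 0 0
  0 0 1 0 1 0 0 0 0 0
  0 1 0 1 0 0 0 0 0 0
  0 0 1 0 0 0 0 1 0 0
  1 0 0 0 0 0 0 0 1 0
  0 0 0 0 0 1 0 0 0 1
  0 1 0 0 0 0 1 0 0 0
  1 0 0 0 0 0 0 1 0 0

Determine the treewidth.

2

A width-2 tree decomposition is:
Bags: B1 = {2, 7, 9}  B2 = {2, 5, 7}  B3 = {4, 5, 7}  B4 = {3, 4, 7}  B5 = {3, 6, 7}  B6 = {6, 7, 8}  B7 = {7, 8, 10}  B8 = {1, 7, 10}
Tree: B1–B2, B2–B3, B3–B4, B4–B5, B5–B6, B6–B7, B7–B8
Each bag holds 3 vertices, so the decomposition has width 2, which upper-bounds the treewidth. The edges 7–9–2–5–4–3–6–8–10–1–7 form a cycle, so G is not a tree and its treewidth is at least 2. Combining the bounds, tw(G) = 2.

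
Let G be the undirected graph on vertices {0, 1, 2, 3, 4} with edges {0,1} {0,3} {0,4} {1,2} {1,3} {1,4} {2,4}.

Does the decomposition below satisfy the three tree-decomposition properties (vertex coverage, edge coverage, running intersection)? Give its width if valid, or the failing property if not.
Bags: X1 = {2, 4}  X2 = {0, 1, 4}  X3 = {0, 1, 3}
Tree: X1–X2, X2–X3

No — edge (1,2) lies in no bag.

A tree decomposition must satisfy three properties: every vertex lies in some bag; for every edge, both endpoints lie together in some bag; and for every vertex, the bags containing it form a connected subtree. Here edge (1,2) lies in no bag, so the decomposition is invalid.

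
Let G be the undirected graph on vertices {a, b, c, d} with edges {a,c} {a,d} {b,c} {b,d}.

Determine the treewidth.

2

A width-2 tree decomposition is:
Bags: B1 = {a, c, d}  B2 = {b, c, d}
Tree: B1–B2
Each bag holds 3 vertices, so the decomposition has width 2, which upper-bounds the treewidth. For the lower bound, G contains the cycle c–a–d–b–c, so G is not a forest; only forests have treewidth ≤ 1, hence tw(G) ≥ 2. Hence tw(G) = 2 exactly.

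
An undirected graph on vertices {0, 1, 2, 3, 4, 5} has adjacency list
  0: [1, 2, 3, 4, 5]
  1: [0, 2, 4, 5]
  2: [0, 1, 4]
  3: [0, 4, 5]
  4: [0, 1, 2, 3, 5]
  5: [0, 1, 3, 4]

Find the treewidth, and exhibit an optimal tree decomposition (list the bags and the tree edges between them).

Treewidth 3.
Bags: B1 = {0, 1, 4, 5}  B2 = {0, 1, 2, 4}  B3 = {0, 3, 4, 5}
Tree: B1–B2, B1–B3

Every bag has size at most 4, so the width is 4 − 1 = 3 and tw(G) ≤ 3. For the lower bound, the 4 vertices {0, 1, 2, 4} are pairwise adjacent, and any tree decomposition puts a clique entirely inside one bag — forcing width ≥ 3. Therefore the treewidth is 3.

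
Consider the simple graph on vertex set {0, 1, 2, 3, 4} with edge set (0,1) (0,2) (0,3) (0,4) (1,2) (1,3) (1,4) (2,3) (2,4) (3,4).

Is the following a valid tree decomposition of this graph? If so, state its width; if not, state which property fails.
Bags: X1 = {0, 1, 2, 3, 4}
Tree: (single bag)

Yes; width 4.

Vertex coverage: the bags together contain {0, 1, 2, 3, 4}, the full vertex set. Edge coverage: each edge of G has both endpoints in at least one bag. Running intersection: for every vertex, the bags containing it form a connected subtree. All three properties hold, so this is a valid tree decomposition of width max|bag| − 1 = 4, and hence tw(G) ≤ 4.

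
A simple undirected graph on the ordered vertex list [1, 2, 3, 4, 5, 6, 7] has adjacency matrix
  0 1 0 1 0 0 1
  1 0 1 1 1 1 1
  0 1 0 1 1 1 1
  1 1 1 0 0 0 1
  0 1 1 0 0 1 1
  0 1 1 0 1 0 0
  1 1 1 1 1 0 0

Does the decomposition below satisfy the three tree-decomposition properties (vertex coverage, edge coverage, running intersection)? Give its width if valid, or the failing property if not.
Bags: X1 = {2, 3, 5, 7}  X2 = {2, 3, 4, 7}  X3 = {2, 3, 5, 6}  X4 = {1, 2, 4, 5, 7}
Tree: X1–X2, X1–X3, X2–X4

No — bags containing vertex 5 are not connected in the tree.

A tree decomposition must satisfy three properties: every vertex lies in some bag; for every edge, both endpoints lie together in some bag; and for every vertex, the bags containing it form a connected subtree. Here bags containing vertex 5 are not connected in the tree, so the decomposition is invalid.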